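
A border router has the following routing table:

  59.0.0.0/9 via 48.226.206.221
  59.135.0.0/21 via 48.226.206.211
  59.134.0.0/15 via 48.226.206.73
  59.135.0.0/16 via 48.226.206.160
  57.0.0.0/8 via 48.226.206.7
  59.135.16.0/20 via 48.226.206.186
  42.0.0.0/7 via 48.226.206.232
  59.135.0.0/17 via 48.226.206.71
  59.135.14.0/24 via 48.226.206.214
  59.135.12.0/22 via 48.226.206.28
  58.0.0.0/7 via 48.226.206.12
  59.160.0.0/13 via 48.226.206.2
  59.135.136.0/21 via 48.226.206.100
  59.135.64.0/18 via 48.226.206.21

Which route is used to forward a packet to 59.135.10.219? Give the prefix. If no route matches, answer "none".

59.135.0.0/17

Entries matching 59.135.10.219:
  58.0.0.0/7 (58.0.0.0 - 59.255.255.255)
  59.134.0.0/15 (59.134.0.0 - 59.135.255.255)
  59.135.0.0/16 (59.135.0.0 - 59.135.255.255)
  59.135.0.0/17 (59.135.0.0 - 59.135.127.255)
Most specific is 59.135.0.0/17.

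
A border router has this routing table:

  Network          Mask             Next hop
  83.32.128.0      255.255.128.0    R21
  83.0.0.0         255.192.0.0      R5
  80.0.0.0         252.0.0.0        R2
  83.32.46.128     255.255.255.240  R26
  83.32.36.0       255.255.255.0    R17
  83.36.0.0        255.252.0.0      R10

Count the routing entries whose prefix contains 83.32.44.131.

Prefixes containing 83.32.44.131:
  80.0.0.0/6 (80.0.0.0 - 83.255.255.255)
  83.0.0.0/10 (83.0.0.0 - 83.63.255.255)
Total matching entries: 2.

2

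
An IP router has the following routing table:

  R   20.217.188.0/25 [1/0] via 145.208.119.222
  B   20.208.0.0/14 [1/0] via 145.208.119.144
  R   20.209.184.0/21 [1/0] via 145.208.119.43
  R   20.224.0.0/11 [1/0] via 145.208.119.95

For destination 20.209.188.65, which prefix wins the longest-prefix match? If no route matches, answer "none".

20.209.184.0/21

Entries matching 20.209.188.65:
  20.208.0.0/14 (20.208.0.0 - 20.211.255.255)
  20.209.184.0/21 (20.209.184.0 - 20.209.191.255)
Most specific is 20.209.184.0/21.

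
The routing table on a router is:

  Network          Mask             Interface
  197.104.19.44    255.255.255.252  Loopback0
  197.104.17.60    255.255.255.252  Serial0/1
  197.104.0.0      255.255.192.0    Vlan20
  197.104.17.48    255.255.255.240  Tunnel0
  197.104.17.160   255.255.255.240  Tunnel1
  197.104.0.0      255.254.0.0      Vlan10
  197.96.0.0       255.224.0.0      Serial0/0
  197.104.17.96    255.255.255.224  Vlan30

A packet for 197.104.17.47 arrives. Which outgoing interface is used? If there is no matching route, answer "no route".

Vlan20

Routes whose prefix contains 197.104.17.47:
  197.96.0.0/11 (197.96.0.0 - 197.127.255.255) -> Serial0/0
  197.104.0.0/15 (197.104.0.0 - 197.105.255.255) -> Vlan10
  197.104.0.0/18 (197.104.0.0 - 197.104.63.255) -> Vlan20
More-specific entries that do NOT match:
  197.104.19.44/30 (197.104.19.44 - 197.104.19.47) does not contain 197.104.17.47
  197.104.17.60/30 (197.104.17.60 - 197.104.17.63) does not contain 197.104.17.47
  197.104.17.48/28 (197.104.17.48 - 197.104.17.63) does not contain 197.104.17.47
  197.104.17.160/28 (197.104.17.160 - 197.104.17.175) does not contain 197.104.17.47
  197.104.17.96/27 (197.104.17.96 - 197.104.17.127) does not contain 197.104.17.47
Longest matching prefix is /18 -> interface Vlan20.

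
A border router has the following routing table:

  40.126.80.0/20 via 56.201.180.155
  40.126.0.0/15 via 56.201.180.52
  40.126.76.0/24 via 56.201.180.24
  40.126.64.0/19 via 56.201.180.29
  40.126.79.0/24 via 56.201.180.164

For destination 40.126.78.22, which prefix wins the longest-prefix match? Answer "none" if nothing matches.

40.126.64.0/19

Entries matching 40.126.78.22:
  40.126.0.0/15 (40.126.0.0 - 40.127.255.255)
  40.126.64.0/19 (40.126.64.0 - 40.126.95.255)
Most specific is 40.126.64.0/19.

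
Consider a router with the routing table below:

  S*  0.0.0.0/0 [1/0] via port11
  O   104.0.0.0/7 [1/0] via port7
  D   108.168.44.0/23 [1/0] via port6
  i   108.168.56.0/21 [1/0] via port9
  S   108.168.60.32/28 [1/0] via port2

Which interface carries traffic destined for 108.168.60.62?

Routes whose prefix contains 108.168.60.62:
  0.0.0.0/0 (default, matches everything) -> port11
  108.168.56.0/21 (108.168.56.0 - 108.168.63.255) -> port9
More-specific entries that do NOT match:
  108.168.60.32/28 (108.168.60.32 - 108.168.60.47) does not contain 108.168.60.62
  108.168.44.0/23 (108.168.44.0 - 108.168.45.255) does not contain 108.168.60.62
Longest matching prefix is /21 -> interface port9.

port9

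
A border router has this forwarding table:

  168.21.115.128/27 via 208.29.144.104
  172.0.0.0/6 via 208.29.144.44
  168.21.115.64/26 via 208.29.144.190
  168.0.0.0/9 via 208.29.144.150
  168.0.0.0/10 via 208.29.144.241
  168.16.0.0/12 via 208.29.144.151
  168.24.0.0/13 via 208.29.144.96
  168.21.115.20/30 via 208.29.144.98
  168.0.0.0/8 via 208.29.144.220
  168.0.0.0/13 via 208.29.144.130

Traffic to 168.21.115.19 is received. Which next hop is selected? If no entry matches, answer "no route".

208.29.144.151

Routes whose prefix contains 168.21.115.19:
  168.0.0.0/8 (168.0.0.0 - 168.255.255.255) -> 208.29.144.220
  168.0.0.0/9 (168.0.0.0 - 168.127.255.255) -> 208.29.144.150
  168.0.0.0/10 (168.0.0.0 - 168.63.255.255) -> 208.29.144.241
  168.16.0.0/12 (168.16.0.0 - 168.31.255.255) -> 208.29.144.151
More-specific entries that do NOT match:
  168.21.115.20/30 (168.21.115.20 - 168.21.115.23) does not contain 168.21.115.19
  168.21.115.128/27 (168.21.115.128 - 168.21.115.159) does not contain 168.21.115.19
  168.21.115.64/26 (168.21.115.64 - 168.21.115.127) does not contain 168.21.115.19
  168.24.0.0/13 (168.24.0.0 - 168.31.255.255) does not contain 168.21.115.19
  168.0.0.0/13 (168.0.0.0 - 168.7.255.255) does not contain 168.21.115.19
Longest matching prefix is /12 -> next hop 208.29.144.151.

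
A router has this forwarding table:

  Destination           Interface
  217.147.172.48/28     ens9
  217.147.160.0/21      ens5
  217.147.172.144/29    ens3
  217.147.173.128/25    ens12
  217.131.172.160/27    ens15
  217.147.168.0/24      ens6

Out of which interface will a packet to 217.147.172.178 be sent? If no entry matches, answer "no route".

No entry's prefix contains 217.147.172.178; there is no default route.

no route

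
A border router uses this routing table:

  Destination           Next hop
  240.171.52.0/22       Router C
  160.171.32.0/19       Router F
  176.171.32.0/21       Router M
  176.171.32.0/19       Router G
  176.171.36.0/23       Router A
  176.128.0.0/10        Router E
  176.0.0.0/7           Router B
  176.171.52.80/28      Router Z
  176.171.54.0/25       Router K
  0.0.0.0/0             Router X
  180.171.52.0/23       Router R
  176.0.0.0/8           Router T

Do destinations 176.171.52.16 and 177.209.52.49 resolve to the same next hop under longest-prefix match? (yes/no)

176.171.52.16: longest match 176.171.32.0/19 -> Router G
177.209.52.49: longest match 176.0.0.0/7 -> Router B

no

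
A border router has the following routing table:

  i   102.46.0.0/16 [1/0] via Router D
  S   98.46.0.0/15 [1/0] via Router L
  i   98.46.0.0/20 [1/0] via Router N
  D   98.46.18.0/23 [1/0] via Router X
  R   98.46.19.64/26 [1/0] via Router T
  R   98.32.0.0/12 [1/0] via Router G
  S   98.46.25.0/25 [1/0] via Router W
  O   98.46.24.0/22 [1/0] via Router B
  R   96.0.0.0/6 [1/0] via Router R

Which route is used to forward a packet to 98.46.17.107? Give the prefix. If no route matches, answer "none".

Entries matching 98.46.17.107:
  96.0.0.0/6 (96.0.0.0 - 99.255.255.255)
  98.32.0.0/12 (98.32.0.0 - 98.47.255.255)
  98.46.0.0/15 (98.46.0.0 - 98.47.255.255)
Most specific is 98.46.0.0/15.

98.46.0.0/15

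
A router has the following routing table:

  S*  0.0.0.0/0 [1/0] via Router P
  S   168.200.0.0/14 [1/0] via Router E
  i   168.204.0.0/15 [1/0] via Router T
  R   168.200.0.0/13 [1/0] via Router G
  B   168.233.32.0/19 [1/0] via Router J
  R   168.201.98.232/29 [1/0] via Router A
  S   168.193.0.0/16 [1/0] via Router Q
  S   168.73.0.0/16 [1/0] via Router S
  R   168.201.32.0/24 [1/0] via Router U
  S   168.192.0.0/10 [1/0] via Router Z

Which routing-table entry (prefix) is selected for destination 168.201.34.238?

Entries matching 168.201.34.238:
  0.0.0.0/0 (default, matches everything)
  168.192.0.0/10 (168.192.0.0 - 168.255.255.255)
  168.200.0.0/13 (168.200.0.0 - 168.207.255.255)
  168.200.0.0/14 (168.200.0.0 - 168.203.255.255)
Most specific is 168.200.0.0/14.

168.200.0.0/14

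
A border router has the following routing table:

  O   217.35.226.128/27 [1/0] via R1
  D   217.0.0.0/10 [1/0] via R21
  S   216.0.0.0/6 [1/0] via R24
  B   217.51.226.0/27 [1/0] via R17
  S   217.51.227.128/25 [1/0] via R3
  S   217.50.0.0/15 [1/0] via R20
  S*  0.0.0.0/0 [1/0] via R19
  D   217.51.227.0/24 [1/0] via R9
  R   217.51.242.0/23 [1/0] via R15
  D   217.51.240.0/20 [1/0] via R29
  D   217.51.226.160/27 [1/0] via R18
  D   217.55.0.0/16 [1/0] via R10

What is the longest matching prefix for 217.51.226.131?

217.50.0.0/15

Entries matching 217.51.226.131:
  0.0.0.0/0 (default, matches everything)
  216.0.0.0/6 (216.0.0.0 - 219.255.255.255)
  217.0.0.0/10 (217.0.0.0 - 217.63.255.255)
  217.50.0.0/15 (217.50.0.0 - 217.51.255.255)
Most specific is 217.50.0.0/15.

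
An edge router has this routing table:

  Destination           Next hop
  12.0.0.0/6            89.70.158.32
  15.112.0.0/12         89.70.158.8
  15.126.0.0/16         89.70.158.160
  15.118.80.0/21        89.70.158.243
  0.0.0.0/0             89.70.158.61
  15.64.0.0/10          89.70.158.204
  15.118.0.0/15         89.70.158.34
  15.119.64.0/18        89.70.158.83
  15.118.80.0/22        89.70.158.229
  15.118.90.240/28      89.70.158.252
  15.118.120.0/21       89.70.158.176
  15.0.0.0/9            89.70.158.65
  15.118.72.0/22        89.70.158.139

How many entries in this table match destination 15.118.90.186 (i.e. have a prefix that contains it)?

6

Prefixes containing 15.118.90.186:
  0.0.0.0/0 (default, matches everything)
  12.0.0.0/6 (12.0.0.0 - 15.255.255.255)
  15.0.0.0/9 (15.0.0.0 - 15.127.255.255)
  15.64.0.0/10 (15.64.0.0 - 15.127.255.255)
  15.112.0.0/12 (15.112.0.0 - 15.127.255.255)
  15.118.0.0/15 (15.118.0.0 - 15.119.255.255)
Total matching entries: 6.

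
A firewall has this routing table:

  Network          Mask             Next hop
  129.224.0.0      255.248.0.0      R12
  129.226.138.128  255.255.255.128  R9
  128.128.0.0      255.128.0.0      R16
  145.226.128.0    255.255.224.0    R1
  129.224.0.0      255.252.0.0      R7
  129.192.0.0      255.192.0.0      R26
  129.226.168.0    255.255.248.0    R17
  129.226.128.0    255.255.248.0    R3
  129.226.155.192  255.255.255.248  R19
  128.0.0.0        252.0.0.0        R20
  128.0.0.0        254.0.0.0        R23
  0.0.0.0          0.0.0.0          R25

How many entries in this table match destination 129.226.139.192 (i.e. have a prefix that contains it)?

6

Prefixes containing 129.226.139.192:
  0.0.0.0/0 (default, matches everything)
  128.0.0.0/6 (128.0.0.0 - 131.255.255.255)
  128.0.0.0/7 (128.0.0.0 - 129.255.255.255)
  129.192.0.0/10 (129.192.0.0 - 129.255.255.255)
  129.224.0.0/13 (129.224.0.0 - 129.231.255.255)
  129.224.0.0/14 (129.224.0.0 - 129.227.255.255)
Total matching entries: 6.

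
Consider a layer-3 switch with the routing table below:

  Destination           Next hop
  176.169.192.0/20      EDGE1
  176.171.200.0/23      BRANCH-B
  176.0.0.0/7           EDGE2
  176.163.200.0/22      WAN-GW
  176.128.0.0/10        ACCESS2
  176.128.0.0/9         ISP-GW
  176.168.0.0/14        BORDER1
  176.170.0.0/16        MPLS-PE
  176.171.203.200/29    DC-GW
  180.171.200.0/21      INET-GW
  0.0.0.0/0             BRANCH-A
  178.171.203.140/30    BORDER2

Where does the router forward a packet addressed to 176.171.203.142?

BORDER1

Routes whose prefix contains 176.171.203.142:
  0.0.0.0/0 (default, matches everything) -> BRANCH-A
  176.0.0.0/7 (176.0.0.0 - 177.255.255.255) -> EDGE2
  176.128.0.0/9 (176.128.0.0 - 176.255.255.255) -> ISP-GW
  176.128.0.0/10 (176.128.0.0 - 176.191.255.255) -> ACCESS2
  176.168.0.0/14 (176.168.0.0 - 176.171.255.255) -> BORDER1
More-specific entries that do NOT match:
  178.171.203.140/30 (178.171.203.140 - 178.171.203.143) does not contain 176.171.203.142
  176.171.203.200/29 (176.171.203.200 - 176.171.203.207) does not contain 176.171.203.142
  176.171.200.0/23 (176.171.200.0 - 176.171.201.255) does not contain 176.171.203.142
  176.163.200.0/22 (176.163.200.0 - 176.163.203.255) does not contain 176.171.203.142
  180.171.200.0/21 (180.171.200.0 - 180.171.207.255) does not contain 176.171.203.142
  176.169.192.0/20 (176.169.192.0 - 176.169.207.255) does not contain 176.171.203.142
  176.170.0.0/16 (176.170.0.0 - 176.170.255.255) does not contain 176.171.203.142
Longest matching prefix is /14 -> next hop BORDER1.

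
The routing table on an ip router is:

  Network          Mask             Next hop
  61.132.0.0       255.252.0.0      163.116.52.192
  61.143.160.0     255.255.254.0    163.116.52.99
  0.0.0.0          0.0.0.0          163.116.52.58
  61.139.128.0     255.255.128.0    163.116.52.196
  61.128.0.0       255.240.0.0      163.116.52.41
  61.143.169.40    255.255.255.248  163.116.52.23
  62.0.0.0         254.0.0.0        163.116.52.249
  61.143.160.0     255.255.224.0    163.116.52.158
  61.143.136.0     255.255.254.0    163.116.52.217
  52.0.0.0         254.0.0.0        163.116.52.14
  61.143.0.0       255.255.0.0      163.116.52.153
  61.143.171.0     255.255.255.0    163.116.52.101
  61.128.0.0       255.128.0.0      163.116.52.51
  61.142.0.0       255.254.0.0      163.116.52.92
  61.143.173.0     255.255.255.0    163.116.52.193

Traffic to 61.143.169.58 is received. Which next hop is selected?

Routes whose prefix contains 61.143.169.58:
  0.0.0.0/0 (default, matches everything) -> 163.116.52.58
  61.128.0.0/9 (61.128.0.0 - 61.255.255.255) -> 163.116.52.51
  61.128.0.0/12 (61.128.0.0 - 61.143.255.255) -> 163.116.52.41
  61.142.0.0/15 (61.142.0.0 - 61.143.255.255) -> 163.116.52.92
  61.143.0.0/16 (61.143.0.0 - 61.143.255.255) -> 163.116.52.153
  61.143.160.0/19 (61.143.160.0 - 61.143.191.255) -> 163.116.52.158
More-specific entries that do NOT match:
  61.143.169.40/29 (61.143.169.40 - 61.143.169.47) does not contain 61.143.169.58
  61.143.171.0/24 (61.143.171.0 - 61.143.171.255) does not contain 61.143.169.58
  61.143.173.0/24 (61.143.173.0 - 61.143.173.255) does not contain 61.143.169.58
  61.143.160.0/23 (61.143.160.0 - 61.143.161.255) does not contain 61.143.169.58
  61.143.136.0/23 (61.143.136.0 - 61.143.137.255) does not contain 61.143.169.58
Longest matching prefix is /19 -> next hop 163.116.52.158.

163.116.52.158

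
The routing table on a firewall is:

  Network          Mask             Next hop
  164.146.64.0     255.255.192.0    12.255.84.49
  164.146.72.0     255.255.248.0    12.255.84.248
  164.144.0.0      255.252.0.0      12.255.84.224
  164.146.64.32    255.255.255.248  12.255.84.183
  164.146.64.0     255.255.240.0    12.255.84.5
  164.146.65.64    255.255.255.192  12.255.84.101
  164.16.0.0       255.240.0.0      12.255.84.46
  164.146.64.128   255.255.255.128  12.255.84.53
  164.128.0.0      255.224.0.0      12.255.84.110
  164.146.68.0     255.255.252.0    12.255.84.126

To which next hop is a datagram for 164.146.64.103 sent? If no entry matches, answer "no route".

12.255.84.5

Routes whose prefix contains 164.146.64.103:
  164.128.0.0/11 (164.128.0.0 - 164.159.255.255) -> 12.255.84.110
  164.144.0.0/14 (164.144.0.0 - 164.147.255.255) -> 12.255.84.224
  164.146.64.0/18 (164.146.64.0 - 164.146.127.255) -> 12.255.84.49
  164.146.64.0/20 (164.146.64.0 - 164.146.79.255) -> 12.255.84.5
More-specific entries that do NOT match:
  164.146.64.32/29 (164.146.64.32 - 164.146.64.39) does not contain 164.146.64.103
  164.146.65.64/26 (164.146.65.64 - 164.146.65.127) does not contain 164.146.64.103
  164.146.64.128/25 (164.146.64.128 - 164.146.64.255) does not contain 164.146.64.103
  164.146.68.0/22 (164.146.68.0 - 164.146.71.255) does not contain 164.146.64.103
  164.146.72.0/21 (164.146.72.0 - 164.146.79.255) does not contain 164.146.64.103
Longest matching prefix is /20 -> next hop 12.255.84.5.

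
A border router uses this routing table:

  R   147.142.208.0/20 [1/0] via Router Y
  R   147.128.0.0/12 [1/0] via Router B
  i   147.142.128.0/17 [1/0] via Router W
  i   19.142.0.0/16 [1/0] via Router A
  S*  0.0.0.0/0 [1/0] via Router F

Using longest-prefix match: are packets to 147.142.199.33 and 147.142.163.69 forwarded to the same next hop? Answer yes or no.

yes

147.142.199.33: longest match 147.142.128.0/17 -> Router W
147.142.163.69: longest match 147.142.128.0/17 -> Router W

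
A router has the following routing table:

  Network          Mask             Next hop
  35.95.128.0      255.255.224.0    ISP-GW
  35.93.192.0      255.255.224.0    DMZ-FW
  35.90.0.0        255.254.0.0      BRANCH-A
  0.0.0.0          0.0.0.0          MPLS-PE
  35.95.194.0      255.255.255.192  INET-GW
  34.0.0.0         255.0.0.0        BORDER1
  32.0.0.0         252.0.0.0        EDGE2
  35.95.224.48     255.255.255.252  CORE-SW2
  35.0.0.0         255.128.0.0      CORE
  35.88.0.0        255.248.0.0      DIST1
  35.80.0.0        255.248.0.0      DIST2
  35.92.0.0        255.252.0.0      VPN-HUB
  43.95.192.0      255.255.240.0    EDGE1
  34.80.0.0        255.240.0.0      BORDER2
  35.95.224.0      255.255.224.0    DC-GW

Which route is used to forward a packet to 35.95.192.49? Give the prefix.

35.92.0.0/14

Entries matching 35.95.192.49:
  0.0.0.0/0 (default, matches everything)
  32.0.0.0/6 (32.0.0.0 - 35.255.255.255)
  35.0.0.0/9 (35.0.0.0 - 35.127.255.255)
  35.88.0.0/13 (35.88.0.0 - 35.95.255.255)
  35.92.0.0/14 (35.92.0.0 - 35.95.255.255)
Most specific is 35.92.0.0/14.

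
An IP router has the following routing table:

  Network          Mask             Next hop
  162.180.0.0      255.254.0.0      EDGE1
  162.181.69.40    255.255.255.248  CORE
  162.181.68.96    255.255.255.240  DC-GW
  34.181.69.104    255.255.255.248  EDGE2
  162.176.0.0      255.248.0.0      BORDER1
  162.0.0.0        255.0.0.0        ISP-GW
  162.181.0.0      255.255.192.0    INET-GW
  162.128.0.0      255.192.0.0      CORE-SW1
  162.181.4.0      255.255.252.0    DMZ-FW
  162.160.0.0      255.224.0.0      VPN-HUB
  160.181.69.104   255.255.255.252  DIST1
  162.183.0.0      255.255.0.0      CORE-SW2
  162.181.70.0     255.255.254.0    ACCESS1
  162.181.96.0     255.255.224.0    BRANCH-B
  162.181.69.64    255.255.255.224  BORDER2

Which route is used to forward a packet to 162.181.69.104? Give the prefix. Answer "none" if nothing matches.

Entries matching 162.181.69.104:
  162.0.0.0/8 (162.0.0.0 - 162.255.255.255)
  162.128.0.0/10 (162.128.0.0 - 162.191.255.255)
  162.160.0.0/11 (162.160.0.0 - 162.191.255.255)
  162.176.0.0/13 (162.176.0.0 - 162.183.255.255)
  162.180.0.0/15 (162.180.0.0 - 162.181.255.255)
Most specific is 162.180.0.0/15.

162.180.0.0/15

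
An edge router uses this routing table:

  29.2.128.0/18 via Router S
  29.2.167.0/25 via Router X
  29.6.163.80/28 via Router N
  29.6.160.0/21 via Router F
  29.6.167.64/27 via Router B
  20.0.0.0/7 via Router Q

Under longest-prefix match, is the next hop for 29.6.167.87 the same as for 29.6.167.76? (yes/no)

yes

29.6.167.87: longest match 29.6.167.64/27 -> Router B
29.6.167.76: longest match 29.6.167.64/27 -> Router B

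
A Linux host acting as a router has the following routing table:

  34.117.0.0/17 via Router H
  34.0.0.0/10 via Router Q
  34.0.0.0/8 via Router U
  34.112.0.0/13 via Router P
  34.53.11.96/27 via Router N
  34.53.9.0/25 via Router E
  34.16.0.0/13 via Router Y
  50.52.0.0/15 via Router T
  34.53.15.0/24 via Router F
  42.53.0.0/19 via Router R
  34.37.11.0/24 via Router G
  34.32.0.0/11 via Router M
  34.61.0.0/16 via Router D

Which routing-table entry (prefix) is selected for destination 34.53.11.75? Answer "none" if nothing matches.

Entries matching 34.53.11.75:
  34.0.0.0/8 (34.0.0.0 - 34.255.255.255)
  34.0.0.0/10 (34.0.0.0 - 34.63.255.255)
  34.32.0.0/11 (34.32.0.0 - 34.63.255.255)
Most specific is 34.32.0.0/11.

34.32.0.0/11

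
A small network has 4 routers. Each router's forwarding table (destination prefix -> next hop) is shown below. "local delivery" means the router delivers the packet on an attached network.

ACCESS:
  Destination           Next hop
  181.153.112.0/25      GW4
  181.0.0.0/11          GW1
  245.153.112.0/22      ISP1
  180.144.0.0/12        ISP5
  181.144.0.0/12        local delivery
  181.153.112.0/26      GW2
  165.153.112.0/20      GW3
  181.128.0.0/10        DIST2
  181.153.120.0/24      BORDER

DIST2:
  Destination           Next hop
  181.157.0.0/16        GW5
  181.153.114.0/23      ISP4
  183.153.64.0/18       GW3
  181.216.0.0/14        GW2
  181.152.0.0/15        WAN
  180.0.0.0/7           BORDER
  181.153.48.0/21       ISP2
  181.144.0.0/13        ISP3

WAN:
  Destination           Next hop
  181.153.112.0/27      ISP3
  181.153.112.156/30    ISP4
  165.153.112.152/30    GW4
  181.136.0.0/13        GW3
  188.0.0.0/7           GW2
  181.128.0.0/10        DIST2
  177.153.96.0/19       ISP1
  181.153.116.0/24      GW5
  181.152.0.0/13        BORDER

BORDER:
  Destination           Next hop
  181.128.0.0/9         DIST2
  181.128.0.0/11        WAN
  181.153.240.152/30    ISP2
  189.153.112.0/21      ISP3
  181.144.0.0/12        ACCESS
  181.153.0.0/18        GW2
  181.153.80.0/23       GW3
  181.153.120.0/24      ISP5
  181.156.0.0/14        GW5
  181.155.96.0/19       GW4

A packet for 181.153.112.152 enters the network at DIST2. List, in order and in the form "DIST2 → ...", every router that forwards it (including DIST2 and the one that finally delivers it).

DIST2 → WAN → BORDER → ACCESS

At DIST2: longest match for 181.153.112.152 is 181.152.0.0/15 -> WAN
At WAN: longest match for 181.153.112.152 is 181.152.0.0/13 -> BORDER
At BORDER: longest match for 181.153.112.152 is 181.144.0.0/12 -> ACCESS
At ACCESS: longest match for 181.153.112.152 is 181.144.0.0/12 -> local delivery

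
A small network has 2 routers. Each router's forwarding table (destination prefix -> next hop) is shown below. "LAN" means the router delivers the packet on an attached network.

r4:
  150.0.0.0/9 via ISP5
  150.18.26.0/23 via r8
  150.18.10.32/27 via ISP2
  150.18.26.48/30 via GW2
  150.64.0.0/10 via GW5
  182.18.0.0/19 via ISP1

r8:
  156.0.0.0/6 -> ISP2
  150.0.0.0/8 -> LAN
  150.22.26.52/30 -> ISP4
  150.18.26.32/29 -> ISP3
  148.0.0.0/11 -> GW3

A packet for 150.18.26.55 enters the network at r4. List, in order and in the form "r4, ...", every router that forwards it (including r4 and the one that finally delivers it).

r4, r8

At r4: longest match for 150.18.26.55 is 150.18.26.0/23 -> r8
At r8: longest match for 150.18.26.55 is 150.0.0.0/8 -> LAN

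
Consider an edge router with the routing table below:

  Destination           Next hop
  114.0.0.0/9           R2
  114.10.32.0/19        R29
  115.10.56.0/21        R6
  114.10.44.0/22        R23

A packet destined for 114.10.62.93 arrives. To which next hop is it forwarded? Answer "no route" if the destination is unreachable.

R29

Routes whose prefix contains 114.10.62.93:
  114.0.0.0/9 (114.0.0.0 - 114.127.255.255) -> R2
  114.10.32.0/19 (114.10.32.0 - 114.10.63.255) -> R29
More-specific entries that do NOT match:
  114.10.44.0/22 (114.10.44.0 - 114.10.47.255) does not contain 114.10.62.93
  115.10.56.0/21 (115.10.56.0 - 115.10.63.255) does not contain 114.10.62.93
Longest matching prefix is /19 -> next hop R29.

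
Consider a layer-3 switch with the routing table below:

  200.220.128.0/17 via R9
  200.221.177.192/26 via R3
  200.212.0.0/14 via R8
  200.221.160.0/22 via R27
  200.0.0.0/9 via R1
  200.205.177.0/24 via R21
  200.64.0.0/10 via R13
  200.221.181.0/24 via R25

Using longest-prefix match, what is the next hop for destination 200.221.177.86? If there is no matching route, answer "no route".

no route

No entry's prefix contains 200.221.177.86; there is no default route.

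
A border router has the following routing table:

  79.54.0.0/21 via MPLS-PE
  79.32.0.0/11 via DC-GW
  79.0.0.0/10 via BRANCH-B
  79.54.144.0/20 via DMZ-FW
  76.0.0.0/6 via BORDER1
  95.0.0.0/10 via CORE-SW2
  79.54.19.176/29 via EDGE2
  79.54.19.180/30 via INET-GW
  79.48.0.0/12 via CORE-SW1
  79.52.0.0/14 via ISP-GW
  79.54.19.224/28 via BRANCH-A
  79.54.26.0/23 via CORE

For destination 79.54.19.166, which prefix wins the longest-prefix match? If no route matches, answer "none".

79.52.0.0/14

Entries matching 79.54.19.166:
  76.0.0.0/6 (76.0.0.0 - 79.255.255.255)
  79.0.0.0/10 (79.0.0.0 - 79.63.255.255)
  79.32.0.0/11 (79.32.0.0 - 79.63.255.255)
  79.48.0.0/12 (79.48.0.0 - 79.63.255.255)
  79.52.0.0/14 (79.52.0.0 - 79.55.255.255)
Most specific is 79.52.0.0/14.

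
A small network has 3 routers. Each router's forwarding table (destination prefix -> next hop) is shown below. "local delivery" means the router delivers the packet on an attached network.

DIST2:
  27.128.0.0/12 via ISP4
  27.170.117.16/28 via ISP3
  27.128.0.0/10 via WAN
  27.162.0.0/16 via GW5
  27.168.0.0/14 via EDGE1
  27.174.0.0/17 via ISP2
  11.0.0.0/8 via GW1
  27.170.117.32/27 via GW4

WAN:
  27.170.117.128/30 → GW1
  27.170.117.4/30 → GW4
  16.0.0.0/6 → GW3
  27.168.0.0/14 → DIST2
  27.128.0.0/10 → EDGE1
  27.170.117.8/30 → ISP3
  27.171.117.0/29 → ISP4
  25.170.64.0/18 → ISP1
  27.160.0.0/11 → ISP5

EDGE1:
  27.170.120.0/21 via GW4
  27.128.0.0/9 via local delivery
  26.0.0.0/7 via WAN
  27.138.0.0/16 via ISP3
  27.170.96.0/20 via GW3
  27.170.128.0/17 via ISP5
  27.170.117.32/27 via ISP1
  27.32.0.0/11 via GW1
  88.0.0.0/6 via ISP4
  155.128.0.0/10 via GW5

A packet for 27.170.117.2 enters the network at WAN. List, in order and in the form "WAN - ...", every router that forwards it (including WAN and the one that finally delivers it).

At WAN: longest match for 27.170.117.2 is 27.168.0.0/14 -> DIST2
At DIST2: longest match for 27.170.117.2 is 27.168.0.0/14 -> EDGE1
At EDGE1: longest match for 27.170.117.2 is 27.128.0.0/9 -> local delivery

WAN - DIST2 - EDGE1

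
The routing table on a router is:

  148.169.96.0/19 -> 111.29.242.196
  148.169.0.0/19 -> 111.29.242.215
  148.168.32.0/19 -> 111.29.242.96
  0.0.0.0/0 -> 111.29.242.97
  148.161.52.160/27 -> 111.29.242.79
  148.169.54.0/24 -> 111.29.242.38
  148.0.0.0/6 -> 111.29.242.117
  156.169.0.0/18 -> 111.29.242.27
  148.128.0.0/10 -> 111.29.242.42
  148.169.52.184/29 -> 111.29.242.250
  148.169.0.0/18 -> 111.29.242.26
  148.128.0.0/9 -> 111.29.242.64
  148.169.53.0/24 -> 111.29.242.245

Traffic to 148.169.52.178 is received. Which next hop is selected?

111.29.242.26

Routes whose prefix contains 148.169.52.178:
  0.0.0.0/0 (default, matches everything) -> 111.29.242.97
  148.0.0.0/6 (148.0.0.0 - 151.255.255.255) -> 111.29.242.117
  148.128.0.0/9 (148.128.0.0 - 148.255.255.255) -> 111.29.242.64
  148.128.0.0/10 (148.128.0.0 - 148.191.255.255) -> 111.29.242.42
  148.169.0.0/18 (148.169.0.0 - 148.169.63.255) -> 111.29.242.26
More-specific entries that do NOT match:
  148.169.52.184/29 (148.169.52.184 - 148.169.52.191) does not contain 148.169.52.178
  148.161.52.160/27 (148.161.52.160 - 148.161.52.191) does not contain 148.169.52.178
  148.169.54.0/24 (148.169.54.0 - 148.169.54.255) does not contain 148.169.52.178
  148.169.53.0/24 (148.169.53.0 - 148.169.53.255) does not contain 148.169.52.178
  148.169.96.0/19 (148.169.96.0 - 148.169.127.255) does not contain 148.169.52.178
  148.169.0.0/19 (148.169.0.0 - 148.169.31.255) does not contain 148.169.52.178
  148.168.32.0/19 (148.168.32.0 - 148.168.63.255) does not contain 148.169.52.178
Longest matching prefix is /18 -> next hop 111.29.242.26.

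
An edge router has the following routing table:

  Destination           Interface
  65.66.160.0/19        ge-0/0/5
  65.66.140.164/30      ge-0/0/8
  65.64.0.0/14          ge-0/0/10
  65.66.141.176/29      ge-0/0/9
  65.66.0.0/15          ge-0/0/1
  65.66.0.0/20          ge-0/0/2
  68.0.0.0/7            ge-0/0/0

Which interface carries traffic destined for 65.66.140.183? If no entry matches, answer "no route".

ge-0/0/1

Routes whose prefix contains 65.66.140.183:
  65.64.0.0/14 (65.64.0.0 - 65.67.255.255) -> ge-0/0/10
  65.66.0.0/15 (65.66.0.0 - 65.67.255.255) -> ge-0/0/1
More-specific entries that do NOT match:
  65.66.140.164/30 (65.66.140.164 - 65.66.140.167) does not contain 65.66.140.183
  65.66.141.176/29 (65.66.141.176 - 65.66.141.183) does not contain 65.66.140.183
  65.66.0.0/20 (65.66.0.0 - 65.66.15.255) does not contain 65.66.140.183
  65.66.160.0/19 (65.66.160.0 - 65.66.191.255) does not contain 65.66.140.183
Longest matching prefix is /15 -> interface ge-0/0/1.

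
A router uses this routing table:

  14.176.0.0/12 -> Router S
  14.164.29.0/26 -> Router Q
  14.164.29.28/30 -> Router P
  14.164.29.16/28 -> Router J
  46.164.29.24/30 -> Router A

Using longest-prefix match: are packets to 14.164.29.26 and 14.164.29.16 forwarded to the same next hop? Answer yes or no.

14.164.29.26: longest match 14.164.29.16/28 -> Router J
14.164.29.16: longest match 14.164.29.16/28 -> Router J

yes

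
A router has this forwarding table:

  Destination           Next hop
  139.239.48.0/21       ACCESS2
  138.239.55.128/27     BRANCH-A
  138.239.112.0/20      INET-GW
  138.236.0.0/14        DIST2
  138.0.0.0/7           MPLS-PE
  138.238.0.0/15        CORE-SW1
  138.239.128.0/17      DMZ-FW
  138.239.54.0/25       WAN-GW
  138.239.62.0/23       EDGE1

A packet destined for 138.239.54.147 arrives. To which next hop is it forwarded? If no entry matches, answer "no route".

CORE-SW1

Routes whose prefix contains 138.239.54.147:
  138.0.0.0/7 (138.0.0.0 - 139.255.255.255) -> MPLS-PE
  138.236.0.0/14 (138.236.0.0 - 138.239.255.255) -> DIST2
  138.238.0.0/15 (138.238.0.0 - 138.239.255.255) -> CORE-SW1
More-specific entries that do NOT match:
  138.239.55.128/27 (138.239.55.128 - 138.239.55.159) does not contain 138.239.54.147
  138.239.54.0/25 (138.239.54.0 - 138.239.54.127) does not contain 138.239.54.147
  138.239.62.0/23 (138.239.62.0 - 138.239.63.255) does not contain 138.239.54.147
  139.239.48.0/21 (139.239.48.0 - 139.239.55.255) does not contain 138.239.54.147
  138.239.112.0/20 (138.239.112.0 - 138.239.127.255) does not contain 138.239.54.147
  138.239.128.0/17 (138.239.128.0 - 138.239.255.255) does not contain 138.239.54.147
Longest matching prefix is /15 -> next hop CORE-SW1.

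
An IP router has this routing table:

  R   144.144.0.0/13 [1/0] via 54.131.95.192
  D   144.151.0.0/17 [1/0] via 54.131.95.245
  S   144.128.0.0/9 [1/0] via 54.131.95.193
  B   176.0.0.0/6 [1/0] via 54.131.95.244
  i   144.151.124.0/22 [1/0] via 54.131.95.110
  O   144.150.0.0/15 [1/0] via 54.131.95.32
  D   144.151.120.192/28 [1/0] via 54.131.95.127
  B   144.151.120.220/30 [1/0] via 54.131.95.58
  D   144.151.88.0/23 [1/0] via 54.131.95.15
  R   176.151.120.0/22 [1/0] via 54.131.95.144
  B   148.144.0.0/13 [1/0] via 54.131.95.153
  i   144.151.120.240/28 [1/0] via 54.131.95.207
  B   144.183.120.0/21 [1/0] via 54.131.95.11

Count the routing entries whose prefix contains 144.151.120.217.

Prefixes containing 144.151.120.217:
  144.128.0.0/9 (144.128.0.0 - 144.255.255.255)
  144.144.0.0/13 (144.144.0.0 - 144.151.255.255)
  144.150.0.0/15 (144.150.0.0 - 144.151.255.255)
  144.151.0.0/17 (144.151.0.0 - 144.151.127.255)
Total matching entries: 4.

4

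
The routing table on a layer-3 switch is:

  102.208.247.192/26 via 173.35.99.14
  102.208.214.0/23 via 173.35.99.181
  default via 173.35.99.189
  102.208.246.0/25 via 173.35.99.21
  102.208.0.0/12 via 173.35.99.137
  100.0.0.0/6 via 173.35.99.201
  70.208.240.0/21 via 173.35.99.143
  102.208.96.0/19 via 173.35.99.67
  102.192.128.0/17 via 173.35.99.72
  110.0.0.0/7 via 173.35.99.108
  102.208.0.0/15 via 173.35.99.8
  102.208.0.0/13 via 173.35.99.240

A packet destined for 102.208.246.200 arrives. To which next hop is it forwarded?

173.35.99.8

Routes whose prefix contains 102.208.246.200:
  0.0.0.0/0 (default, matches everything) -> 173.35.99.189
  100.0.0.0/6 (100.0.0.0 - 103.255.255.255) -> 173.35.99.201
  102.208.0.0/12 (102.208.0.0 - 102.223.255.255) -> 173.35.99.137
  102.208.0.0/13 (102.208.0.0 - 102.215.255.255) -> 173.35.99.240
  102.208.0.0/15 (102.208.0.0 - 102.209.255.255) -> 173.35.99.8
More-specific entries that do NOT match:
  102.208.247.192/26 (102.208.247.192 - 102.208.247.255) does not contain 102.208.246.200
  102.208.246.0/25 (102.208.246.0 - 102.208.246.127) does not contain 102.208.246.200
  102.208.214.0/23 (102.208.214.0 - 102.208.215.255) does not contain 102.208.246.200
  70.208.240.0/21 (70.208.240.0 - 70.208.247.255) does not contain 102.208.246.200
  102.208.96.0/19 (102.208.96.0 - 102.208.127.255) does not contain 102.208.246.200
  102.192.128.0/17 (102.192.128.0 - 102.192.255.255) does not contain 102.208.246.200
Longest matching prefix is /15 -> next hop 173.35.99.8.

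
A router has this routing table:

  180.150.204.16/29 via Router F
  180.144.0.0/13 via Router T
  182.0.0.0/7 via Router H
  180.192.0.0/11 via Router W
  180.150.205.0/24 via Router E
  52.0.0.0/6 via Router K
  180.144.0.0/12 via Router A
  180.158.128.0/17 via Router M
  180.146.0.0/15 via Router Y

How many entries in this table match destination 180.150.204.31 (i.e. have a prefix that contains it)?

2

Prefixes containing 180.150.204.31:
  180.144.0.0/12 (180.144.0.0 - 180.159.255.255)
  180.144.0.0/13 (180.144.0.0 - 180.151.255.255)
Total matching entries: 2.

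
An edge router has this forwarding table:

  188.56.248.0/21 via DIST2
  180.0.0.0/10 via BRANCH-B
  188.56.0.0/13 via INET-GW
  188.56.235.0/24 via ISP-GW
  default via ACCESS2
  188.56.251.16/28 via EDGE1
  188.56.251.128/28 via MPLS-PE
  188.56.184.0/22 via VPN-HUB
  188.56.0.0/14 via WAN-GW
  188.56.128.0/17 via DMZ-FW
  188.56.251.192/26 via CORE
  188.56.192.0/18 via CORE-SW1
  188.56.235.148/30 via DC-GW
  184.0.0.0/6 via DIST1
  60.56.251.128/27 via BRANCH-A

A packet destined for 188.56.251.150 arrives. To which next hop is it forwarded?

DIST2

Routes whose prefix contains 188.56.251.150:
  0.0.0.0/0 (default, matches everything) -> ACCESS2
  188.56.0.0/13 (188.56.0.0 - 188.63.255.255) -> INET-GW
  188.56.0.0/14 (188.56.0.0 - 188.59.255.255) -> WAN-GW
  188.56.128.0/17 (188.56.128.0 - 188.56.255.255) -> DMZ-FW
  188.56.192.0/18 (188.56.192.0 - 188.56.255.255) -> CORE-SW1
  188.56.248.0/21 (188.56.248.0 - 188.56.255.255) -> DIST2
More-specific entries that do NOT match:
  188.56.235.148/30 (188.56.235.148 - 188.56.235.151) does not contain 188.56.251.150
  188.56.251.16/28 (188.56.251.16 - 188.56.251.31) does not contain 188.56.251.150
  188.56.251.128/28 (188.56.251.128 - 188.56.251.143) does not contain 188.56.251.150
  60.56.251.128/27 (60.56.251.128 - 60.56.251.159) does not contain 188.56.251.150
  188.56.251.192/26 (188.56.251.192 - 188.56.251.255) does not contain 188.56.251.150
  188.56.235.0/24 (188.56.235.0 - 188.56.235.255) does not contain 188.56.251.150
  188.56.184.0/22 (188.56.184.0 - 188.56.187.255) does not contain 188.56.251.150
Longest matching prefix is /21 -> next hop DIST2.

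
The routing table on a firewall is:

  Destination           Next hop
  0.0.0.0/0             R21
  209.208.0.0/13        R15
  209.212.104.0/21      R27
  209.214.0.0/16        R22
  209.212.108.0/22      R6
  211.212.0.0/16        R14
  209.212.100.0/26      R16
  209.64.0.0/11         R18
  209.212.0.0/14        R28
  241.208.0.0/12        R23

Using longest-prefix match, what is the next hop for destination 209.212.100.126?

Routes whose prefix contains 209.212.100.126:
  0.0.0.0/0 (default, matches everything) -> R21
  209.208.0.0/13 (209.208.0.0 - 209.215.255.255) -> R15
  209.212.0.0/14 (209.212.0.0 - 209.215.255.255) -> R28
More-specific entries that do NOT match:
  209.212.100.0/26 (209.212.100.0 - 209.212.100.63) does not contain 209.212.100.126
  209.212.108.0/22 (209.212.108.0 - 209.212.111.255) does not contain 209.212.100.126
  209.212.104.0/21 (209.212.104.0 - 209.212.111.255) does not contain 209.212.100.126
  209.214.0.0/16 (209.214.0.0 - 209.214.255.255) does not contain 209.212.100.126
  211.212.0.0/16 (211.212.0.0 - 211.212.255.255) does not contain 209.212.100.126
Longest matching prefix is /14 -> next hop R28.

R28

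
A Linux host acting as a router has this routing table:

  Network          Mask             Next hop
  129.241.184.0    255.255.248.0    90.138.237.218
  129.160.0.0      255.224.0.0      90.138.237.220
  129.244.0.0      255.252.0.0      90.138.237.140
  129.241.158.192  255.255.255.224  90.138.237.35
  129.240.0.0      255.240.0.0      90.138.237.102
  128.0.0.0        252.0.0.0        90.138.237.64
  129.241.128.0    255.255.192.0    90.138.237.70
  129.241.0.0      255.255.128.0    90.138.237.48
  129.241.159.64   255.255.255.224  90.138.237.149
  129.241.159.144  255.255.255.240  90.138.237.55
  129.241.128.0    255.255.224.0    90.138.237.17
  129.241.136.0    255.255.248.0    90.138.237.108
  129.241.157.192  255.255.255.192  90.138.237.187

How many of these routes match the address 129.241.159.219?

Prefixes containing 129.241.159.219:
  128.0.0.0/6 (128.0.0.0 - 131.255.255.255)
  129.240.0.0/12 (129.240.0.0 - 129.255.255.255)
  129.241.128.0/18 (129.241.128.0 - 129.241.191.255)
  129.241.128.0/19 (129.241.128.0 - 129.241.159.255)
Total matching entries: 4.

4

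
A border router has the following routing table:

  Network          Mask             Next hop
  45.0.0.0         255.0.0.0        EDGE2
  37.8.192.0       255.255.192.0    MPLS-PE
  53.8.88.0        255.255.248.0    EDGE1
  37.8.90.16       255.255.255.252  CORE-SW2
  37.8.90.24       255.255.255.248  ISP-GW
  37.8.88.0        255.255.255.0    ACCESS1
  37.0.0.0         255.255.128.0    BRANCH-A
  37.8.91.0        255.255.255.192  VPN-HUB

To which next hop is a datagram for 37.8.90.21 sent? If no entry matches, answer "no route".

No entry's prefix contains 37.8.90.21; there is no default route.

no route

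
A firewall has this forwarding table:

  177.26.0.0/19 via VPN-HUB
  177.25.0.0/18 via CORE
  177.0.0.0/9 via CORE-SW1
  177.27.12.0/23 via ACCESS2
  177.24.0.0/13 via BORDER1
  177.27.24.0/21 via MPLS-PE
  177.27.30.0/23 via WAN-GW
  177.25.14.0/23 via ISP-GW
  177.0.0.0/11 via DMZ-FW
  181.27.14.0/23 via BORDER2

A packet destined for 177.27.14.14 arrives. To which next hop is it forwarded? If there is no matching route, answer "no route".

BORDER1

Routes whose prefix contains 177.27.14.14:
  177.0.0.0/9 (177.0.0.0 - 177.127.255.255) -> CORE-SW1
  177.0.0.0/11 (177.0.0.0 - 177.31.255.255) -> DMZ-FW
  177.24.0.0/13 (177.24.0.0 - 177.31.255.255) -> BORDER1
More-specific entries that do NOT match:
  177.27.12.0/23 (177.27.12.0 - 177.27.13.255) does not contain 177.27.14.14
  177.27.30.0/23 (177.27.30.0 - 177.27.31.255) does not contain 177.27.14.14
  177.25.14.0/23 (177.25.14.0 - 177.25.15.255) does not contain 177.27.14.14
  181.27.14.0/23 (181.27.14.0 - 181.27.15.255) does not contain 177.27.14.14
  177.27.24.0/21 (177.27.24.0 - 177.27.31.255) does not contain 177.27.14.14
  177.26.0.0/19 (177.26.0.0 - 177.26.31.255) does not contain 177.27.14.14
  177.25.0.0/18 (177.25.0.0 - 177.25.63.255) does not contain 177.27.14.14
Longest matching prefix is /13 -> next hop BORDER1.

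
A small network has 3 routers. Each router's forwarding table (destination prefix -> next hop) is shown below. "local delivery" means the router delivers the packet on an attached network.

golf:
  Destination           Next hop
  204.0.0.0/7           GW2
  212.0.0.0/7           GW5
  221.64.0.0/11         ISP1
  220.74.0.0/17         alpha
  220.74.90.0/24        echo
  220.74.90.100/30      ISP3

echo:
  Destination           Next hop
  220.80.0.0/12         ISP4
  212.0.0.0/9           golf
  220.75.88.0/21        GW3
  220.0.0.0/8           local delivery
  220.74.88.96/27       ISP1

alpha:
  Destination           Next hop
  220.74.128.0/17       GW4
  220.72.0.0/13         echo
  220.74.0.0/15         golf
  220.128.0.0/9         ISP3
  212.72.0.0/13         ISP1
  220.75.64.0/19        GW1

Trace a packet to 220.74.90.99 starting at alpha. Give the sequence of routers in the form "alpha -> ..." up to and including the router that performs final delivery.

alpha -> golf -> echo

At alpha: longest match for 220.74.90.99 is 220.74.0.0/15 -> golf
At golf: longest match for 220.74.90.99 is 220.74.90.0/24 -> echo
At echo: longest match for 220.74.90.99 is 220.0.0.0/8 -> local delivery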